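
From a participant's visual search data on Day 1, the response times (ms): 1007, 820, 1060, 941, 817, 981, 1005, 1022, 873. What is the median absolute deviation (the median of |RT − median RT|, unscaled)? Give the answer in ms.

Sorted: 817, 820, 873, 941, 981, 1005, 1007, 1022, 1060 → median = 981
|x − 981|: 26, 161, 79, 40, 164, 0, 24, 41, 108
Sorted deviations: 0, 24, 26, 40, 41, 79, 108, 161, 164 → MAD = 41

41 ms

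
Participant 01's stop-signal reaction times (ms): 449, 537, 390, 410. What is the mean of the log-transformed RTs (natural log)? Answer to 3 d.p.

6.094

ln(RT): 6.1070, 6.2860, 5.9661, 6.0162
Σ ln(RT) = 24.3753
Mean = 24.3753/4 = 6.09383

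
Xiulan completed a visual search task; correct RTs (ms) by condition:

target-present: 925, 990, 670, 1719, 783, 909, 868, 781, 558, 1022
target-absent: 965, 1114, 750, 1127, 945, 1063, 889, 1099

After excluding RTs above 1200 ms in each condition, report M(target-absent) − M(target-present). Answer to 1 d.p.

160.0 ms

target-present: exclude 1719
M(target-present) = 7506/9 = 834.000
M(target-absent) = 7952/8 = 994.000
Difference = 994.000 − 834.000 = 160.000 ms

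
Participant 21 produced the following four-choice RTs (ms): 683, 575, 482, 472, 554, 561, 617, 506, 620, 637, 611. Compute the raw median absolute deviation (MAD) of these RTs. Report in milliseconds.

45 ms

Sorted: 472, 482, 506, 554, 561, 575, 611, 617, 620, 637, 683 → median = 575
|x − 575|: 108, 0, 93, 103, 21, 14, 42, 69, 45, 62, 36
Sorted deviations: 0, 14, 21, 36, 42, 45, 62, 69, 93, 103, 108 → MAD = 45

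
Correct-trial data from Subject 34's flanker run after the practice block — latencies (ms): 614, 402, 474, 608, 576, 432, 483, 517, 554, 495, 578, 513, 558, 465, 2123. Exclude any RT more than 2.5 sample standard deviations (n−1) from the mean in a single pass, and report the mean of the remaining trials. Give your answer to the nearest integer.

n = 15, ΣRT = 9392, M = 626.133
Σ(x−M)² = 2455185.73; s = √(2455185.73/14) = 418.773
Cutoffs: 626.133 ± 2.5·418.773 → [-420.8, 1673.1]
Outside: 2123 → excluded.
Retained (n=14): Σ = 7269, mean = 7269/14 = 519.214

519 ms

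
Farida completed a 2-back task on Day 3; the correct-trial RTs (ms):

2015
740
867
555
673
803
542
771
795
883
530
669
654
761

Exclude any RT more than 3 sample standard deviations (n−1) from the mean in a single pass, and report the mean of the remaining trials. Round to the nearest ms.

n = 14, ΣRT = 11258, M = 804.143
Σ(x−M)² = 1747453.71; s = √(1747453.71/13) = 366.633
Cutoffs: 804.143 ± 3·366.633 → [-295.8, 1904.0]
Outside: 2015 → excluded.
Retained (n=13): Σ = 9243, mean = 9243/13 = 711.000

711 ms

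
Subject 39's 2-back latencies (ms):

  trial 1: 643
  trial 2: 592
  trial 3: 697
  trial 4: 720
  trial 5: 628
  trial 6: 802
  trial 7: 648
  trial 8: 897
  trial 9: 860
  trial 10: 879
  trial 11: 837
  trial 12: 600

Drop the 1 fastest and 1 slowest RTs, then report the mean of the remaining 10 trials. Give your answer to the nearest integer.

731 ms

Sorted: 592, 600, 628, 643, 648, 697, 720, 802, 837, 860, 879, 897
Drop lowest 1 (592) and highest 1 (897)
Remaining (n=10): Σ = 7314, mean = 7314/10 = 731.400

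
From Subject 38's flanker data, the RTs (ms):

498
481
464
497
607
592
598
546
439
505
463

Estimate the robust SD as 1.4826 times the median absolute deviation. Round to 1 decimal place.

51.9 ms

Sorted: 439, 463, 464, 481, 497, 498, 505, 546, 592, 598, 607 → median = 498
|x − 498| sorted: 0, 1, 7, 17, 34, 35, 48, 59, 94, 100, 109 → MAD = 35
Robust SD ≈ 1.4826 × 35 = 51.891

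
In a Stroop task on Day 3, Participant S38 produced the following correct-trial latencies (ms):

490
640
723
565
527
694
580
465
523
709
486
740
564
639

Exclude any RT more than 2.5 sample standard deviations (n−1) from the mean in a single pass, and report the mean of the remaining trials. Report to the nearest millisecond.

n = 14, ΣRT = 8345, M = 596.071
Σ(x−M)² = 115850.93; s = √(115850.93/13) = 94.401
Cutoffs: 596.071 ± 2.5·94.401 → [360.1, 832.1]
No RTs fall outside the cutoffs; all 14 retained. Mean = 8345/14 = 596.071

596 ms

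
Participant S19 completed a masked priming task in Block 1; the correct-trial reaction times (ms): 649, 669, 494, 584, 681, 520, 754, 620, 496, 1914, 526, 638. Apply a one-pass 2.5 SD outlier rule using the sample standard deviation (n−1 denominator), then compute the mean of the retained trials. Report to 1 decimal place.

n = 12, ΣRT = 8545, M = 712.083
Σ(x−M)² = 1649310.92; s = √(1649310.92/11) = 387.217
Cutoffs: 712.083 ± 2.5·387.217 → [-256.0, 1680.1]
Outside: 1914 → excluded.
Retained (n=11): Σ = 6631, mean = 6631/11 = 602.818

602.8 ms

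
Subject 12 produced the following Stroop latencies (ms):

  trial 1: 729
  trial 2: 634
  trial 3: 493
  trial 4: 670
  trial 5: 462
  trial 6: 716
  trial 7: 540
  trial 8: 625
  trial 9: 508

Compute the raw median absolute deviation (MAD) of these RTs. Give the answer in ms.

Sorted: 462, 493, 508, 540, 625, 634, 670, 716, 729 → median = 625
|x − 625|: 104, 9, 132, 45, 163, 91, 85, 0, 117
Sorted deviations: 0, 9, 45, 85, 91, 104, 117, 132, 163 → MAD = 91

91 ms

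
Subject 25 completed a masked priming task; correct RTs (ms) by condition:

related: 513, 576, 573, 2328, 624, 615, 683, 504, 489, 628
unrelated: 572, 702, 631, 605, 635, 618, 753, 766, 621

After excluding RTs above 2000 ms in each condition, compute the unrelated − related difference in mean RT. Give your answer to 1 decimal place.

related: exclude 2328
M(related) = 5205/9 = 578.333
M(unrelated) = 5903/9 = 655.889
Difference = 655.889 − 578.333 = 77.556 ms

77.6 ms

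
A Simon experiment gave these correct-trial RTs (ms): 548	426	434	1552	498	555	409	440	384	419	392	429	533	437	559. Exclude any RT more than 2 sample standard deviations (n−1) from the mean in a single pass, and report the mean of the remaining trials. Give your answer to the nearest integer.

n = 15, ΣRT = 8015, M = 534.333
Σ(x−M)² = 1161329.33; s = √(1161329.33/14) = 288.014
Cutoffs: 534.333 ± 2·288.014 → [-41.7, 1110.4]
Outside: 1552 → excluded.
Retained (n=14): Σ = 6463, mean = 6463/14 = 461.643

462 ms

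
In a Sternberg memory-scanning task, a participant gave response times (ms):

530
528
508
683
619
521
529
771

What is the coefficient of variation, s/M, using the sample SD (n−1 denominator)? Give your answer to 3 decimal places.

n = 8, Σ = 4689, M = 586.1250
Σ(x−M)² = 64780.875; s = √(64780.875/7) = 96.1998
CV = 96.1998 / 586.1250 = 0.16413

0.164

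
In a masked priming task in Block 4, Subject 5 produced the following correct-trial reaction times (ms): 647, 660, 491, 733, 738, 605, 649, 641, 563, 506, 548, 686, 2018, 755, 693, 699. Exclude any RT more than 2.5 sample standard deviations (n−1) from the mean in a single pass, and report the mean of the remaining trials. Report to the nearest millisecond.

641 ms

n = 16, ΣRT = 11632, M = 727.000
Σ(x−M)² = 1873970.00; s = √(1873970.00/15) = 353.456
Cutoffs: 727.000 ± 2.5·353.456 → [-156.6, 1610.6]
Outside: 2018 → excluded.
Retained (n=15): Σ = 9614, mean = 9614/15 = 640.933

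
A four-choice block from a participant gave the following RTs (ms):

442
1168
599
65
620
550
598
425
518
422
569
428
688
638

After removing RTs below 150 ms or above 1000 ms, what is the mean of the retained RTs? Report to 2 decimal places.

541.42 ms

Excluded: 65, 1168
Retained (n=12): Σ = 6497
Mean = 6497/12 = 541.4167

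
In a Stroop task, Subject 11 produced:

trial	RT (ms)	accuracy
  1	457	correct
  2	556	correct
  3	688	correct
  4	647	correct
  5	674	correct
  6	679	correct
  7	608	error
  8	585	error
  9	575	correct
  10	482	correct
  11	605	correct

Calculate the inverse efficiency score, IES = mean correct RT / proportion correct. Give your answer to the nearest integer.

728 ms

Correct trials (n=9): 457, 556, 688, 647, 674, 679, 575, 482, 605
Mean correct RT = 5363/9 = 595.8889 ms
Proportion correct = 9/11
IES = 595.8889 / (9/11) = 728.309 ms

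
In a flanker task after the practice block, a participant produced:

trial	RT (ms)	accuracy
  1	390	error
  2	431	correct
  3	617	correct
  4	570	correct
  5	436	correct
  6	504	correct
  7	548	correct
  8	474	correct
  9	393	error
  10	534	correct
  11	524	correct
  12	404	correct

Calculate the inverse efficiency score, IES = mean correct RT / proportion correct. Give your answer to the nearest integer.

605 ms

Correct trials (n=10): 431, 617, 570, 436, 504, 548, 474, 534, 524, 404
Mean correct RT = 5042/10 = 504.2000 ms
Proportion correct = 10/12
IES = 504.2000 / (10/12) = 605.040 ms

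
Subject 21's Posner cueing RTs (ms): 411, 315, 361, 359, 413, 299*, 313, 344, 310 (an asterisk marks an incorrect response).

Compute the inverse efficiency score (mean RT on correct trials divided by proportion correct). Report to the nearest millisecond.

Correct trials (n=8): 411, 315, 361, 359, 413, 313, 344, 310
Mean correct RT = 2826/8 = 353.2500 ms
Proportion correct = 8/9
IES = 353.2500 / (8/9) = 397.406 ms

397 ms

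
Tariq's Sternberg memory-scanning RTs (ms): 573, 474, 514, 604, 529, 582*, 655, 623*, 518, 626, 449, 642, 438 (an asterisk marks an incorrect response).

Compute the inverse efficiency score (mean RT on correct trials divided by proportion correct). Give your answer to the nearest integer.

647 ms

Correct trials (n=11): 573, 474, 514, 604, 529, 655, 518, 626, 449, 642, 438
Mean correct RT = 6022/11 = 547.4545 ms
Proportion correct = 11/13
IES = 547.4545 / (11/13) = 646.992 ms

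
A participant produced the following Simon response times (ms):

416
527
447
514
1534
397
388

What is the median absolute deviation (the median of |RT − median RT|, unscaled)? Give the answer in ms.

59 ms

Sorted: 388, 397, 416, 447, 514, 527, 1534 → median = 447
|x − 447|: 31, 80, 0, 67, 1087, 50, 59
Sorted deviations: 0, 31, 50, 59, 67, 80, 1087 → MAD = 59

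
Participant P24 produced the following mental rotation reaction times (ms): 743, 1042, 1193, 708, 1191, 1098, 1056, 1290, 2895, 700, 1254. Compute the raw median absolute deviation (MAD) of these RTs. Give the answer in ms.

Sorted: 700, 708, 743, 1042, 1056, 1098, 1191, 1193, 1254, 1290, 2895 → median = 1098
|x − 1098|: 355, 56, 95, 390, 93, 0, 42, 192, 1797, 398, 156
Sorted deviations: 0, 42, 56, 93, 95, 156, 192, 355, 390, 398, 1797 → MAD = 156

156 ms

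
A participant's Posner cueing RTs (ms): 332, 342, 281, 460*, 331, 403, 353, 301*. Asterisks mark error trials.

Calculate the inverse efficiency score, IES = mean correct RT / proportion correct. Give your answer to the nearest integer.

Correct trials (n=6): 332, 342, 281, 331, 403, 353
Mean correct RT = 2042/6 = 340.3333 ms
Proportion correct = 6/8
IES = 340.3333 / (6/8) = 453.778 ms

454 ms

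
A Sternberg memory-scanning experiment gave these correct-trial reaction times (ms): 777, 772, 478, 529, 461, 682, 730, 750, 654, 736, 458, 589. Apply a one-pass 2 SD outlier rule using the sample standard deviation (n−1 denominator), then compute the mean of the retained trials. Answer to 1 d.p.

634.7 ms

n = 12, ΣRT = 7616, M = 634.667
Σ(x−M)² = 173558.67; s = √(173558.67/11) = 125.611
Cutoffs: 634.667 ± 2·125.611 → [383.4, 885.9]
No RTs fall outside the cutoffs; all 12 retained. Mean = 7616/12 = 634.667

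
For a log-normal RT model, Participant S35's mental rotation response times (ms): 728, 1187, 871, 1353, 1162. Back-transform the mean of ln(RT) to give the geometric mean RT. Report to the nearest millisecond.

1034 ms

ln(RT): 6.5903, 7.0792, 6.7696, 7.2101, 7.0579
Mean ln(RT) = 34.7071/5 = 6.94142
Geometric mean = exp(6.94142) = 1034.24 ms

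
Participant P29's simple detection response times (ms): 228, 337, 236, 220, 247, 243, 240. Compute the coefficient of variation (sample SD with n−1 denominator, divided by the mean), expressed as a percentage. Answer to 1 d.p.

n = 7, Σ = 1751, M = 250.1429
Σ(x−M)² = 9306.857; s = √(9306.857/6) = 39.3846
CV = 39.3846 / 250.1429 = 0.15745 = 15.745%

15.7%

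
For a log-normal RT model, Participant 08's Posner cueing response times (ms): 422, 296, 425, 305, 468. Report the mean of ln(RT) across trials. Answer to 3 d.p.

ln(RT): 6.0450, 5.6904, 6.0521, 5.7203, 6.1485
Σ ln(RT) = 29.6562
Mean = 29.6562/5 = 5.93125

5.931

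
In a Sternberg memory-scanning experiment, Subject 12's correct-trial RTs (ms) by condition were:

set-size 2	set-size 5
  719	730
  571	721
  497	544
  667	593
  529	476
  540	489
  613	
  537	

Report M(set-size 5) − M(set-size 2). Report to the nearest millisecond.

8 ms

M(set-size 2) = 4673/8 = 584.125
M(set-size 5) = 3553/6 = 592.167
Difference = 592.167 − 584.125 = 8.042 ms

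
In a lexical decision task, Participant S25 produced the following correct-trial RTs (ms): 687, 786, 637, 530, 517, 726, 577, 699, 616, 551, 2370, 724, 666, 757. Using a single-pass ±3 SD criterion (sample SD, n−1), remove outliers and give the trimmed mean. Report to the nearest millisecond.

652 ms

n = 14, ΣRT = 10843, M = 774.500
Σ(x−M)² = 2835163.50; s = √(2835163.50/13) = 467.001
Cutoffs: 774.500 ± 3·467.001 → [-626.5, 2175.5]
Outside: 2370 → excluded.
Retained (n=13): Σ = 8473, mean = 8473/13 = 651.769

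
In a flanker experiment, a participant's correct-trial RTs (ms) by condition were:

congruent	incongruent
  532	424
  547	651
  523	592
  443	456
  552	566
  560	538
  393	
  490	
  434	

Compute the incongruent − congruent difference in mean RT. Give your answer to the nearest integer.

M(congruent) = 4474/9 = 497.111
M(incongruent) = 3227/6 = 537.833
Difference = 537.833 − 497.111 = 40.722 ms

41 ms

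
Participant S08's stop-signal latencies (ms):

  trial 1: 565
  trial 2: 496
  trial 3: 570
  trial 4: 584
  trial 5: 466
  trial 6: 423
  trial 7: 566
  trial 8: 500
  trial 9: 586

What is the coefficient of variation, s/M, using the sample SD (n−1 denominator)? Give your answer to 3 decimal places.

n = 9, Σ = 4756, M = 528.4444
Σ(x−M)² = 27752.222; s = √(27752.222/8) = 58.8985
CV = 58.8985 / 528.4444 = 0.11146

0.111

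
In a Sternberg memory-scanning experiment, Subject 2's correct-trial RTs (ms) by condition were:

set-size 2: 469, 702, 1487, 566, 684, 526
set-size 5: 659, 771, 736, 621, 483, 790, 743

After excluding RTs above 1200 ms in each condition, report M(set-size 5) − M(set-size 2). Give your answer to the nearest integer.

97 ms

set-size 2: exclude 1487
M(set-size 2) = 2947/5 = 589.400
M(set-size 5) = 4803/7 = 686.143
Difference = 686.143 − 589.400 = 96.743 ms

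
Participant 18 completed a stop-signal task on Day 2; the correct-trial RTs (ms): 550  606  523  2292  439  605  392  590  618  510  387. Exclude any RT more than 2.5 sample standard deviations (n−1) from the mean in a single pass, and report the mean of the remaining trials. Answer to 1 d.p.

n = 11, ΣRT = 7512, M = 682.909
Σ(x−M)² = 2918818.91; s = √(2918818.91/10) = 540.261
Cutoffs: 682.909 ± 2.5·540.261 → [-667.7, 2033.6]
Outside: 2292 → excluded.
Retained (n=10): Σ = 5220, mean = 5220/10 = 522.000

522.0 ms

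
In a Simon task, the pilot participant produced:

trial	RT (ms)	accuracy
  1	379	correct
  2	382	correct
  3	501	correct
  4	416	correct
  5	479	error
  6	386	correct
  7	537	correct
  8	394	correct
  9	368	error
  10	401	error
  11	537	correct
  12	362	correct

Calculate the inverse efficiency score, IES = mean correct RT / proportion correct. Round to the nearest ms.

577 ms

Correct trials (n=9): 379, 382, 501, 416, 386, 537, 394, 537, 362
Mean correct RT = 3894/9 = 432.6667 ms
Proportion correct = 9/12
IES = 432.6667 / (9/12) = 576.889 ms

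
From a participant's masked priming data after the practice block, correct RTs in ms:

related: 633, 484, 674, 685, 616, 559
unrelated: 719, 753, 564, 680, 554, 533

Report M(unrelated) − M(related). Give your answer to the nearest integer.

25 ms

M(related) = 3651/6 = 608.500
M(unrelated) = 3803/6 = 633.833
Difference = 633.833 − 608.500 = 25.333 ms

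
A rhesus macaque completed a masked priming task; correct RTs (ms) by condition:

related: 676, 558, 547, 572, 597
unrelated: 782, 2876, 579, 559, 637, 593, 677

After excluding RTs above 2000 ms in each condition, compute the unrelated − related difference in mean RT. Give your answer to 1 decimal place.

47.8 ms

unrelated: exclude 2876
M(related) = 2950/5 = 590.000
M(unrelated) = 3827/6 = 637.833
Difference = 637.833 − 590.000 = 47.833 ms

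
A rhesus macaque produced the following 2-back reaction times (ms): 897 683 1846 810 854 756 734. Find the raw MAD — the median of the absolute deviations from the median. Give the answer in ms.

76 ms

Sorted: 683, 734, 756, 810, 854, 897, 1846 → median = 810
|x − 810|: 87, 127, 1036, 0, 44, 54, 76
Sorted deviations: 0, 44, 54, 76, 87, 127, 1036 → MAD = 76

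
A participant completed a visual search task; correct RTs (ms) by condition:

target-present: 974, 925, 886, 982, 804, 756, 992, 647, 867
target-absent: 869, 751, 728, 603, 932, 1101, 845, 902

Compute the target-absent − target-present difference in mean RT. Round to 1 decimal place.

M(target-present) = 7833/9 = 870.333
M(target-absent) = 6731/8 = 841.375
Difference = 841.375 − 870.333 = -28.958 ms

-29.0 ms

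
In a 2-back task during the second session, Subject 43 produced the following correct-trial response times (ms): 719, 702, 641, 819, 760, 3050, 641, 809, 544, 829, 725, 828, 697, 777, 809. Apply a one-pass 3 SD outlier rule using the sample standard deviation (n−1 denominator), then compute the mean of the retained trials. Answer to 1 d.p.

n = 15, ΣRT = 13350, M = 890.000
Σ(x−M)² = 5093774.00; s = √(5093774.00/14) = 603.192
Cutoffs: 890.000 ± 3·603.192 → [-919.6, 2699.6]
Outside: 3050 → excluded.
Retained (n=14): Σ = 10300, mean = 10300/14 = 735.714

735.7 ms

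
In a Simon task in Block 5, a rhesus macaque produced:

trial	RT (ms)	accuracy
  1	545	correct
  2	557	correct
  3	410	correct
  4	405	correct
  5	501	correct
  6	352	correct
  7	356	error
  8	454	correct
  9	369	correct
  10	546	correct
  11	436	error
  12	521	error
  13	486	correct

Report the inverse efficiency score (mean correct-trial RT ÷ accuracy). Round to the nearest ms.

601 ms

Correct trials (n=10): 545, 557, 410, 405, 501, 352, 454, 369, 546, 486
Mean correct RT = 4625/10 = 462.5000 ms
Proportion correct = 10/13
IES = 462.5000 / (10/13) = 601.250 ms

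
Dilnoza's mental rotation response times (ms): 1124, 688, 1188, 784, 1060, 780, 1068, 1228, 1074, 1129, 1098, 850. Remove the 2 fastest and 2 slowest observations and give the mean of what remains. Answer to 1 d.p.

1023.4 ms

Sorted: 688, 780, 784, 850, 1060, 1068, 1074, 1098, 1124, 1129, 1188, 1228
Drop lowest 2 (688, 780) and highest 2 (1188, 1228)
Remaining (n=8): Σ = 8187, mean = 8187/8 = 1023.375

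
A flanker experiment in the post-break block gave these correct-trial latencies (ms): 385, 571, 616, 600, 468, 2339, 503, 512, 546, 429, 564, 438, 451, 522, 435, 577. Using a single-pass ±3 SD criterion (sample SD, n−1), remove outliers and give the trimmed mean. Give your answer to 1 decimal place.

507.8 ms

n = 16, ΣRT = 9956, M = 622.250
Σ(x−M)² = 3213835.00; s = √(3213835.00/15) = 462.878
Cutoffs: 622.250 ± 3·462.878 → [-766.4, 2010.9]
Outside: 2339 → excluded.
Retained (n=15): Σ = 7617, mean = 7617/15 = 507.800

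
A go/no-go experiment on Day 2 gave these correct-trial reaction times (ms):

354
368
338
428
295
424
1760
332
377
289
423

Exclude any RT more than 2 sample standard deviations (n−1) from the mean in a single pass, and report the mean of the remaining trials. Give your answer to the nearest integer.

363 ms

n = 11, ΣRT = 5388, M = 489.818
Σ(x−M)² = 1798231.64; s = √(1798231.64/10) = 424.056
Cutoffs: 489.818 ± 2·424.056 → [-358.3, 1337.9]
Outside: 1760 → excluded.
Retained (n=10): Σ = 3628, mean = 3628/10 = 362.800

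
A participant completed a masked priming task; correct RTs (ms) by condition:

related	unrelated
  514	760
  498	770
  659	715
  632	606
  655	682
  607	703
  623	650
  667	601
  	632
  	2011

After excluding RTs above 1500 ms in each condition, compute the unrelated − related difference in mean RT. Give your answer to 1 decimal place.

unrelated: exclude 2011
M(related) = 4855/8 = 606.875
M(unrelated) = 6119/9 = 679.889
Difference = 679.889 − 606.875 = 73.014 ms

73.0 ms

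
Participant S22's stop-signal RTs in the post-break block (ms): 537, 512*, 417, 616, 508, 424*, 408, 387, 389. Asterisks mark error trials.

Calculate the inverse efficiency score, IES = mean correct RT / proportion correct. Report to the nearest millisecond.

599 ms

Correct trials (n=7): 537, 417, 616, 508, 408, 387, 389
Mean correct RT = 3262/7 = 466.0000 ms
Proportion correct = 7/9
IES = 466.0000 / (7/9) = 599.143 ms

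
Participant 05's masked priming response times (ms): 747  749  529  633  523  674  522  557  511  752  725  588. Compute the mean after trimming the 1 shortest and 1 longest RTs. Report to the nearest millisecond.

Sorted: 511, 522, 523, 529, 557, 588, 633, 674, 725, 747, 749, 752
Drop lowest 1 (511) and highest 1 (752)
Remaining (n=10): Σ = 6247, mean = 6247/10 = 624.700

625 ms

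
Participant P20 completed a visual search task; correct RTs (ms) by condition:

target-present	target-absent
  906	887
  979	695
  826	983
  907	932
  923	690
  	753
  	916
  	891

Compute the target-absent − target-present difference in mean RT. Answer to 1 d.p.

-64.8 ms

M(target-present) = 4541/5 = 908.200
M(target-absent) = 6747/8 = 843.375
Difference = 843.375 − 908.200 = -64.825 ms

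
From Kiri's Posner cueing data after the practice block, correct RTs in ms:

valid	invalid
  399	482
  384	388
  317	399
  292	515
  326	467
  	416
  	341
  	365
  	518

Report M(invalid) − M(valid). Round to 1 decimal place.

M(valid) = 1718/5 = 343.600
M(invalid) = 3891/9 = 432.333
Difference = 432.333 − 343.600 = 88.733 ms

88.7 ms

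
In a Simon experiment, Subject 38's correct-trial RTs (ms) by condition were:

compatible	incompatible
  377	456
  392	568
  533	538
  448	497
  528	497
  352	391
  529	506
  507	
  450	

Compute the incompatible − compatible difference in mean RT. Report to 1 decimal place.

M(compatible) = 4116/9 = 457.333
M(incompatible) = 3453/7 = 493.286
Difference = 493.286 − 457.333 = 35.952 ms

36.0 ms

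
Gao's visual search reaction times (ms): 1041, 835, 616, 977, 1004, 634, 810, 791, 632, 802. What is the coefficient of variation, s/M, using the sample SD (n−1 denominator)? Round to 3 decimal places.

n = 10, Σ = 8142, M = 814.2000
Σ(x−M)² = 220055.600; s = √(220055.600/9) = 156.3669
CV = 156.3669 / 814.2000 = 0.19205

0.192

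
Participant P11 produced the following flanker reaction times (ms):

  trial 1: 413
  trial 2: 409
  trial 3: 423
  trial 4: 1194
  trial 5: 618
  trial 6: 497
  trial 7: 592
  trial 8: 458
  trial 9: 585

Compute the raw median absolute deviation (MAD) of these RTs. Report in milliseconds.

88 ms

Sorted: 409, 413, 423, 458, 497, 585, 592, 618, 1194 → median = 497
|x − 497|: 84, 88, 74, 697, 121, 0, 95, 39, 88
Sorted deviations: 0, 39, 74, 84, 88, 88, 95, 121, 697 → MAD = 88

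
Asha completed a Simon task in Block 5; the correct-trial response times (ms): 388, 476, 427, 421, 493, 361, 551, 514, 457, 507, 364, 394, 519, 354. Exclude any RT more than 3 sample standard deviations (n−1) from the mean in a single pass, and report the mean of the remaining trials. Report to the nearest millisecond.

n = 14, ΣRT = 6226, M = 444.714
Σ(x−M)² = 57372.86; s = √(57372.86/13) = 66.433
Cutoffs: 444.714 ± 3·66.433 → [245.4, 644.0]
No RTs fall outside the cutoffs; all 14 retained. Mean = 6226/14 = 444.714

445 ms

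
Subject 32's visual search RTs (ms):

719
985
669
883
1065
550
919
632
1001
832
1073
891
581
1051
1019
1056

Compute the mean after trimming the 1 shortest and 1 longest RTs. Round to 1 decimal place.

Sorted: 550, 581, 632, 669, 719, 832, 883, 891, 919, 985, 1001, 1019, 1051, 1056, 1065, 1073
Drop lowest 1 (550) and highest 1 (1073)
Remaining (n=14): Σ = 12303, mean = 12303/14 = 878.786

878.8 ms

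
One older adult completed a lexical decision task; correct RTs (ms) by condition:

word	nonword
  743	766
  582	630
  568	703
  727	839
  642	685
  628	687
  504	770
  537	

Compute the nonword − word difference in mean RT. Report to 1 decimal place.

M(word) = 4931/8 = 616.375
M(nonword) = 5080/7 = 725.714
Difference = 725.714 − 616.375 = 109.339 ms

109.3 ms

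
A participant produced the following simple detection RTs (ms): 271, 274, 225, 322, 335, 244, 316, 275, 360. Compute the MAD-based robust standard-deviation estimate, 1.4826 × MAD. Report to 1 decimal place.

60.8 ms

Sorted: 225, 244, 271, 274, 275, 316, 322, 335, 360 → median = 275
|x − 275| sorted: 0, 1, 4, 31, 41, 47, 50, 60, 85 → MAD = 41
Robust SD ≈ 1.4826 × 41 = 60.787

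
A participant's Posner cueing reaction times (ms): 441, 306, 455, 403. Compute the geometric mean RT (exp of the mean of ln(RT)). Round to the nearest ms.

ln(RT): 6.0890, 5.7236, 6.1203, 5.9989
Mean ln(RT) = 23.9319/4 = 5.98297
Geometric mean = exp(5.98297) = 396.61 ms

397 ms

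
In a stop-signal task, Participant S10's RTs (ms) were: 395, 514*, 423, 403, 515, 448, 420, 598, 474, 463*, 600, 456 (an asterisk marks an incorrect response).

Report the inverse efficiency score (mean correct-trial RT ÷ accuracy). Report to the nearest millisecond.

568 ms

Correct trials (n=10): 395, 423, 403, 515, 448, 420, 598, 474, 600, 456
Mean correct RT = 4732/10 = 473.2000 ms
Proportion correct = 10/12
IES = 473.2000 / (10/12) = 567.840 ms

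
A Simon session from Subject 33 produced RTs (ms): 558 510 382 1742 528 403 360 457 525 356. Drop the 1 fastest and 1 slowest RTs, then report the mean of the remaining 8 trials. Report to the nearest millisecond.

465 ms

Sorted: 356, 360, 382, 403, 457, 510, 525, 528, 558, 1742
Drop lowest 1 (356) and highest 1 (1742)
Remaining (n=8): Σ = 3723, mean = 3723/8 = 465.375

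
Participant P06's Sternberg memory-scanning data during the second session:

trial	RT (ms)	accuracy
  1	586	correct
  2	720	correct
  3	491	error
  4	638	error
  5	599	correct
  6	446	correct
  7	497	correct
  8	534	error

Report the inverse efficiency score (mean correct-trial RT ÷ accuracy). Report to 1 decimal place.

Correct trials (n=5): 586, 720, 599, 446, 497
Mean correct RT = 2848/5 = 569.6000 ms
Proportion correct = 5/8
IES = 569.6000 / (5/8) = 911.360 ms

911.4 ms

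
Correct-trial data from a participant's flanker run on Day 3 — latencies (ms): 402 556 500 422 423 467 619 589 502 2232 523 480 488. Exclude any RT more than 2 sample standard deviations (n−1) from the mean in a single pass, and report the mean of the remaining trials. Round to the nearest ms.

498 ms

n = 13, ΣRT = 8203, M = 631.000
Σ(x−M)² = 2825732.00; s = √(2825732.00/12) = 485.260
Cutoffs: 631.000 ± 2·485.260 → [-339.5, 1601.5]
Outside: 2232 → excluded.
Retained (n=12): Σ = 5971, mean = 5971/12 = 497.583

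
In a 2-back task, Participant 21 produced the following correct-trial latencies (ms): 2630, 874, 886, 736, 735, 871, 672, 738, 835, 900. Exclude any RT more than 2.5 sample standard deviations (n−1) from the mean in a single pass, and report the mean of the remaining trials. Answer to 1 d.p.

805.2 ms

n = 10, ΣRT = 9877, M = 987.700
Σ(x−M)² = 3054274.10; s = √(3054274.10/9) = 582.549
Cutoffs: 987.700 ± 2.5·582.549 → [-468.7, 2444.1]
Outside: 2630 → excluded.
Retained (n=9): Σ = 7247, mean = 7247/9 = 805.222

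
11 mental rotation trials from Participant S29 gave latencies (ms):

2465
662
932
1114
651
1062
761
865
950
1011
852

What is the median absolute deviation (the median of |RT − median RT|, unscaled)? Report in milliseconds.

130 ms

Sorted: 651, 662, 761, 852, 865, 932, 950, 1011, 1062, 1114, 2465 → median = 932
|x − 932|: 1533, 270, 0, 182, 281, 130, 171, 67, 18, 79, 80
Sorted deviations: 0, 18, 67, 79, 80, 130, 171, 182, 270, 281, 1533 → MAD = 130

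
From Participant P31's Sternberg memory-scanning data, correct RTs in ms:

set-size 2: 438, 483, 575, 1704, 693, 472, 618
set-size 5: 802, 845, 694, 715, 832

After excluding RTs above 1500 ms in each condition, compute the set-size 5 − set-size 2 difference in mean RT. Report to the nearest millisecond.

set-size 2: exclude 1704
M(set-size 2) = 3279/6 = 546.500
M(set-size 5) = 3888/5 = 777.600
Difference = 777.600 − 546.500 = 231.100 ms

231 ms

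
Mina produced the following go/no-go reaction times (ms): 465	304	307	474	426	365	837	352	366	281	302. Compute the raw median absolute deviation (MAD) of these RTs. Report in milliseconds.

Sorted: 281, 302, 304, 307, 352, 365, 366, 426, 465, 474, 837 → median = 365
|x − 365|: 100, 61, 58, 109, 61, 0, 472, 13, 1, 84, 63
Sorted deviations: 0, 1, 13, 58, 61, 61, 63, 84, 100, 109, 472 → MAD = 61

61 ms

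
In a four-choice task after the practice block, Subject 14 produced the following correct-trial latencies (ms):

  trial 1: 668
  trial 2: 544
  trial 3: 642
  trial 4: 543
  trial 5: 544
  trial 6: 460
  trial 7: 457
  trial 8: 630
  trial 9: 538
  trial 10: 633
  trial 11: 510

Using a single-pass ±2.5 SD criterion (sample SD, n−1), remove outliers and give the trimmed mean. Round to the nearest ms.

n = 11, ΣRT = 6169, M = 560.818
Σ(x−M)² = 53003.64; s = √(53003.64/10) = 72.804
Cutoffs: 560.818 ± 2.5·72.804 → [378.8, 742.8]
No RTs fall outside the cutoffs; all 11 retained. Mean = 6169/11 = 560.818

561 ms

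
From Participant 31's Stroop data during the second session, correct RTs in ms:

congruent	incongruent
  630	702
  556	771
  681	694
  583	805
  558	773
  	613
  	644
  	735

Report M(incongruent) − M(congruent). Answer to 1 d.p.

M(congruent) = 3008/5 = 601.600
M(incongruent) = 5737/8 = 717.125
Difference = 717.125 − 601.600 = 115.525 ms

115.5 ms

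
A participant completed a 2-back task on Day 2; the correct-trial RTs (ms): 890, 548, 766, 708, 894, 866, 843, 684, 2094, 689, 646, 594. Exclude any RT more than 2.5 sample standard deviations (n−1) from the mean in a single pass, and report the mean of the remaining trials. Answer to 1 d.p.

n = 12, ΣRT = 10222, M = 851.833
Σ(x−M)² = 1830389.67; s = √(1830389.67/11) = 407.920
Cutoffs: 851.833 ± 2.5·407.920 → [-168.0, 1871.6]
Outside: 2094 → excluded.
Retained (n=11): Σ = 8128, mean = 8128/11 = 738.909

738.9 ms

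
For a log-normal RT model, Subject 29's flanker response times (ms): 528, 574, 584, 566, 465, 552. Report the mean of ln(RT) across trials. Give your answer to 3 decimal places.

6.298

ln(RT): 6.2691, 6.3526, 6.3699, 6.3386, 6.1420, 6.3135
Σ ln(RT) = 37.7858
Mean = 37.7858/6 = 6.29763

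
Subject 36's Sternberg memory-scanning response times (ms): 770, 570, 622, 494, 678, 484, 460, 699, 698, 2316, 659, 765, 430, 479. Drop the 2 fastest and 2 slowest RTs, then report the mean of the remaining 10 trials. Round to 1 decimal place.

614.8 ms

Sorted: 430, 460, 479, 484, 494, 570, 622, 659, 678, 698, 699, 765, 770, 2316
Drop lowest 2 (430, 460) and highest 2 (770, 2316)
Remaining (n=10): Σ = 6148, mean = 6148/10 = 614.800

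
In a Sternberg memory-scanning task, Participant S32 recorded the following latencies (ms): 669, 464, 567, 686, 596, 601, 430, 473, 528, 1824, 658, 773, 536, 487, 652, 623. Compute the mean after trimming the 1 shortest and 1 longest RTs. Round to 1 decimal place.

Sorted: 430, 464, 473, 487, 528, 536, 567, 596, 601, 623, 652, 658, 669, 686, 773, 1824
Drop lowest 1 (430) and highest 1 (1824)
Remaining (n=14): Σ = 8313, mean = 8313/14 = 593.786

593.8 ms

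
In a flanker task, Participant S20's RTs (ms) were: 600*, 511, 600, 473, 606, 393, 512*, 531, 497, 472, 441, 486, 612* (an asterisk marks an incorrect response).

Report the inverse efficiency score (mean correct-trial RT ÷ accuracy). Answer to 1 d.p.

651.3 ms

Correct trials (n=10): 511, 600, 473, 606, 393, 531, 497, 472, 441, 486
Mean correct RT = 5010/10 = 501.0000 ms
Proportion correct = 10/13
IES = 501.0000 / (10/13) = 651.300 ms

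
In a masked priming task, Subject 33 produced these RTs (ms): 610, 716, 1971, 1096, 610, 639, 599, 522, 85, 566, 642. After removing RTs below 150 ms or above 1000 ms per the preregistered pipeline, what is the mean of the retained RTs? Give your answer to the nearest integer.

613 ms

Excluded: 85, 1096, 1971
Retained (n=8): Σ = 4904
Mean = 4904/8 = 613.0000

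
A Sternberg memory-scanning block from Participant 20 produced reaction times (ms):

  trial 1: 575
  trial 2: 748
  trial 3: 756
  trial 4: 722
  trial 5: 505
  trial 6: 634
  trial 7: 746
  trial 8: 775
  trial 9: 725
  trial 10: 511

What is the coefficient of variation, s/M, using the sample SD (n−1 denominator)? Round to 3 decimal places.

n = 10, Σ = 6697, M = 669.7000
Σ(x−M)² = 98836.100; s = √(98836.100/9) = 104.7940
CV = 104.7940 / 669.7000 = 0.15648

0.156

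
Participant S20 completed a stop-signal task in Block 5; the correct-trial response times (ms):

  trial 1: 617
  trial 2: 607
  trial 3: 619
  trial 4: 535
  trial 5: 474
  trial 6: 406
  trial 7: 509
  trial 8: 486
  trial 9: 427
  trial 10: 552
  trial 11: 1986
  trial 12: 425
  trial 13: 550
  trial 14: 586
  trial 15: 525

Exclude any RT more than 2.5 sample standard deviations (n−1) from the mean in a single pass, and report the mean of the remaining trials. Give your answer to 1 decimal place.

n = 15, ΣRT = 9304, M = 620.267
Σ(x−M)² = 2065726.93; s = √(2065726.93/14) = 384.125
Cutoffs: 620.267 ± 2.5·384.125 → [-340.0, 1580.6]
Outside: 1986 → excluded.
Retained (n=14): Σ = 7318, mean = 7318/14 = 522.714

522.7 ms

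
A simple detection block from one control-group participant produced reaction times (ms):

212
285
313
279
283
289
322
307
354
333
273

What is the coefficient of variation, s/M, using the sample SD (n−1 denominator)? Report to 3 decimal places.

n = 11, Σ = 3250, M = 295.4545
Σ(x−M)² = 14028.727; s = √(14028.727/10) = 37.4549
CV = 37.4549 / 295.4545 = 0.12677

0.127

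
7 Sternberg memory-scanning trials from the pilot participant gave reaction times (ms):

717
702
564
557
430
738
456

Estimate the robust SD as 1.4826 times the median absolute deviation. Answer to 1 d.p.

Sorted: 430, 456, 557, 564, 702, 717, 738 → median = 564
|x − 564| sorted: 0, 7, 108, 134, 138, 153, 174 → MAD = 134
Robust SD ≈ 1.4826 × 134 = 198.668

198.7 ms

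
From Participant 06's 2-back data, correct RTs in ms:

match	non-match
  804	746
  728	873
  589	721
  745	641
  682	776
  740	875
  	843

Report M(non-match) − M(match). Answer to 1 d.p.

67.5 ms

M(match) = 4288/6 = 714.667
M(non-match) = 5475/7 = 782.143
Difference = 782.143 − 714.667 = 67.476 ms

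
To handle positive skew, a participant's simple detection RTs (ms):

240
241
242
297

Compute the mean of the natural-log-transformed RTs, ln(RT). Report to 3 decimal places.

ln(RT): 5.4806, 5.4848, 5.4889, 5.6937
Σ ln(RT) = 22.1481
Mean = 22.1481/4 = 5.53703

5.537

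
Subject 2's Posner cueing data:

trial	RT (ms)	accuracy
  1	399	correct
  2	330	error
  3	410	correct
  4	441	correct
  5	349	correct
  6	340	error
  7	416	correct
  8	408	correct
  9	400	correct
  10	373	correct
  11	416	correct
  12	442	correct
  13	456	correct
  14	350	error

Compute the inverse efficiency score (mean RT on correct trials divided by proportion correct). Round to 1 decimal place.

521.8 ms

Correct trials (n=11): 399, 410, 441, 349, 416, 408, 400, 373, 416, 442, 456
Mean correct RT = 4510/11 = 410.0000 ms
Proportion correct = 11/14
IES = 410.0000 / (11/14) = 521.818 ms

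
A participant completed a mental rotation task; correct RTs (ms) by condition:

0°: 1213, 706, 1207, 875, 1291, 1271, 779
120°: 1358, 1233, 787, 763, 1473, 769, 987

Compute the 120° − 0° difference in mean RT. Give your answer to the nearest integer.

M(0°) = 7342/7 = 1048.857
M(120°) = 7370/7 = 1052.857
Difference = 1052.857 − 1048.857 = 4.000 ms

4 ms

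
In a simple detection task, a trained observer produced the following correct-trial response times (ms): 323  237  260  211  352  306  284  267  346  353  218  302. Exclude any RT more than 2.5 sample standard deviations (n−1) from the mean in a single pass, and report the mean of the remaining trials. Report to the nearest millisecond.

n = 12, ΣRT = 3459, M = 288.250
Σ(x−M)² = 28100.25; s = √(28100.25/11) = 50.543
Cutoffs: 288.250 ± 2.5·50.543 → [161.9, 414.6]
No RTs fall outside the cutoffs; all 12 retained. Mean = 3459/12 = 288.250

288 ms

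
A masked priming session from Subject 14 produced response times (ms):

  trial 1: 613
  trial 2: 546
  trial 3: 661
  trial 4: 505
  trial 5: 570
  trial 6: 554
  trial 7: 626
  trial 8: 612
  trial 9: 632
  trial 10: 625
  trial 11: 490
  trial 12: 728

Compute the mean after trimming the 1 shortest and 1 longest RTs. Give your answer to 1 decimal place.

Sorted: 490, 505, 546, 554, 570, 612, 613, 625, 626, 632, 661, 728
Drop lowest 1 (490) and highest 1 (728)
Remaining (n=10): Σ = 5944, mean = 5944/10 = 594.400

594.4 ms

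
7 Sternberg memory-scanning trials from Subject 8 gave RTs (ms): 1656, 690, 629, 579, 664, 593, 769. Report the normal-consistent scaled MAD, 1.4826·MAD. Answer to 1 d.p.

105.3 ms

Sorted: 579, 593, 629, 664, 690, 769, 1656 → median = 664
|x − 664| sorted: 0, 26, 35, 71, 85, 105, 992 → MAD = 71
Robust SD ≈ 1.4826 × 71 = 105.265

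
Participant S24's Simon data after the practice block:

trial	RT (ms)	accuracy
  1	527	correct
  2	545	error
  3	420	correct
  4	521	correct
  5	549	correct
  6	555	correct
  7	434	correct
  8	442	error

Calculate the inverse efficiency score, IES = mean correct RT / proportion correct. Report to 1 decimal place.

668.0 ms

Correct trials (n=6): 527, 420, 521, 549, 555, 434
Mean correct RT = 3006/6 = 501.0000 ms
Proportion correct = 6/8
IES = 501.0000 / (6/8) = 668.000 ms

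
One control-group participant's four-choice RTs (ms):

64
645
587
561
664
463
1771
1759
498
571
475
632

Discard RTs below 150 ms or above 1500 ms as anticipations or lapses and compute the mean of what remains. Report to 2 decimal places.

566.22 ms

Excluded: 64, 1759, 1771
Retained (n=9): Σ = 5096
Mean = 5096/9 = 566.2222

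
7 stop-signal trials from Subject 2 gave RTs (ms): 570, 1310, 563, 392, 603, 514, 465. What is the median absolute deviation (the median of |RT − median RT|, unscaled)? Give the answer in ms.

49 ms

Sorted: 392, 465, 514, 563, 570, 603, 1310 → median = 563
|x − 563|: 7, 747, 0, 171, 40, 49, 98
Sorted deviations: 0, 7, 40, 49, 98, 171, 747 → MAD = 49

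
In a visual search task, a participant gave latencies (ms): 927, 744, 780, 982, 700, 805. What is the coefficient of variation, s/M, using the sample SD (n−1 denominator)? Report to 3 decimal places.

0.133

n = 6, Σ = 4938, M = 823.0000
Σ(x−M)² = 59640.000; s = √(59640.000/5) = 109.2154
CV = 109.2154 / 823.0000 = 0.13270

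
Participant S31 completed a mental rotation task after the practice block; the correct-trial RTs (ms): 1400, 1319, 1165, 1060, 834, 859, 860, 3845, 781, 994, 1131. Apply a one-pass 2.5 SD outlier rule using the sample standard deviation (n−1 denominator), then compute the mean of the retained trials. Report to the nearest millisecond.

1040 ms

n = 11, ΣRT = 14248, M = 1295.273
Σ(x−M)² = 7559760.18; s = √(7559760.18/10) = 869.469
Cutoffs: 1295.273 ± 2.5·869.469 → [-878.4, 3468.9]
Outside: 3845 → excluded.
Retained (n=10): Σ = 10403, mean = 10403/10 = 1040.300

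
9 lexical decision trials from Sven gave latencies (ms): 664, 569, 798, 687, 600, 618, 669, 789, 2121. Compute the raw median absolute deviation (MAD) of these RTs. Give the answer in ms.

69 ms

Sorted: 569, 600, 618, 664, 669, 687, 789, 798, 2121 → median = 669
|x − 669|: 5, 100, 129, 18, 69, 51, 0, 120, 1452
Sorted deviations: 0, 5, 18, 51, 69, 100, 120, 129, 1452 → MAD = 69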